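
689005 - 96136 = 592869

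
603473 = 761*793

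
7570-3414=4156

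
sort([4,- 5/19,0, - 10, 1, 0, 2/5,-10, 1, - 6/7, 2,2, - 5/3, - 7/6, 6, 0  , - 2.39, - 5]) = [ - 10, - 10, - 5, - 2.39,-5/3, - 7/6, - 6/7, - 5/19, 0, 0, 0,2/5, 1 , 1,2,  2, 4 , 6 ] 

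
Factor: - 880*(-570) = 501600=2^5*3^1*5^2*11^1*19^1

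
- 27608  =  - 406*68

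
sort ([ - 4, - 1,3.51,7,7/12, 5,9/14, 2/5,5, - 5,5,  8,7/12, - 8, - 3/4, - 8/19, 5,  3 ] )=[ -8, -5, - 4,-1, - 3/4, - 8/19,2/5,7/12, 7/12,9/14,3,3.51, 5, 5,5,5,7 , 8 ] 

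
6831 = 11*621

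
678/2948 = 339/1474 = 0.23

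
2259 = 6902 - 4643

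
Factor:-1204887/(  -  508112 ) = 2^ (-4) * 3^1*11^( - 1)*2887^(-1)*401629^1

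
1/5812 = 1/5812 = 0.00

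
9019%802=197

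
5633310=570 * 9883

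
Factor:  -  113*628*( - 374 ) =26540536  =  2^3*11^1*17^1*113^1*157^1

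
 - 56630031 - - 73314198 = 16684167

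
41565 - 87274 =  - 45709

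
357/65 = 5 + 32/65 = 5.49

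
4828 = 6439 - 1611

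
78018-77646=372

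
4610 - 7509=-2899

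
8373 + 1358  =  9731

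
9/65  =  9/65  =  0.14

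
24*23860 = 572640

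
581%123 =89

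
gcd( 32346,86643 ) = 27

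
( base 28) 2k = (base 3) 2211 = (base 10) 76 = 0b1001100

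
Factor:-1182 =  - 2^1*3^1*197^1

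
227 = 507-280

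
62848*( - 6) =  - 377088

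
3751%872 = 263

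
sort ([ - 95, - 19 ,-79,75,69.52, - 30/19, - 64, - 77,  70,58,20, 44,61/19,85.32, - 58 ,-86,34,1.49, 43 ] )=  [-95, - 86, - 79,- 77,  -  64,-58, - 19, - 30/19 , 1.49 , 61/19, 20,34,43, 44,58,  69.52,70, 75,85.32] 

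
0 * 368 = 0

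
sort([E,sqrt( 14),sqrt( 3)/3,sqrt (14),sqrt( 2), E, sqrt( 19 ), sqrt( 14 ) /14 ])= [ sqrt( 14)/14, sqrt( 3) /3, sqrt( 2 ),E, E,sqrt (14), sqrt( 14),sqrt( 19) ]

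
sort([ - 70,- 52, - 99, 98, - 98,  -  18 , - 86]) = [ - 99 , - 98, - 86 , - 70, - 52 , - 18, 98] 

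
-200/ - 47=4 + 12/47 =4.26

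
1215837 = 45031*27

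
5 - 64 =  - 59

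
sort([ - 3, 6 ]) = [ - 3,  6 ]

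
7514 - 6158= 1356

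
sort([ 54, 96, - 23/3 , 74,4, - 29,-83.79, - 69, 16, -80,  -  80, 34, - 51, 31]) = [ - 83.79, - 80,-80, - 69, - 51, - 29, - 23/3, 4, 16, 31,34 , 54,74,96] 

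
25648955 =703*36485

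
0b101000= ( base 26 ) 1E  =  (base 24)1g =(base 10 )40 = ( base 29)1b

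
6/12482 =3/6241= 0.00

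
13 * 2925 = 38025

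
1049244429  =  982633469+66610960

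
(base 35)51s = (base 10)6188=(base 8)14054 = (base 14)2380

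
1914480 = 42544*45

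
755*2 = 1510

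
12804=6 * 2134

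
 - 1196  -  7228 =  - 8424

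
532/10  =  53 + 1/5 = 53.20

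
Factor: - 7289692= -2^2*19^1*95917^1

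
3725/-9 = -3725/9 = - 413.89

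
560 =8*70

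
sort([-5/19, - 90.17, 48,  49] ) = [-90.17, - 5/19, 48,49 ]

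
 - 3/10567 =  - 1 + 10564/10567 = -0.00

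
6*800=4800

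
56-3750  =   - 3694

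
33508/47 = 712  +  44/47 = 712.94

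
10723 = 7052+3671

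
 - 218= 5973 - 6191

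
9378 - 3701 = 5677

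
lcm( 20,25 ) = 100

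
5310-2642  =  2668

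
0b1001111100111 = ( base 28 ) 6DR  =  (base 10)5095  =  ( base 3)20222201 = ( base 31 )59B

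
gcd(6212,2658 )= 2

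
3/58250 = 3/58250=0.00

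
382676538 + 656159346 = 1038835884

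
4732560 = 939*5040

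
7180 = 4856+2324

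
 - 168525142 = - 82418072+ - 86107070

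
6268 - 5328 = 940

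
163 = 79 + 84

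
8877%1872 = 1389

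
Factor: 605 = 5^1*11^2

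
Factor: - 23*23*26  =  -13754  =  - 2^1*13^1 * 23^2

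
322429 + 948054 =1270483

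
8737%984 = 865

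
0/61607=0  =  0.00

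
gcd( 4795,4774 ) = 7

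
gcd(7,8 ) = 1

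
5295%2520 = 255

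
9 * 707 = 6363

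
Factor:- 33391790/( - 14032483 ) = 2^1 * 5^1*829^(-1 )*16927^ ( - 1)*3339179^1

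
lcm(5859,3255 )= 29295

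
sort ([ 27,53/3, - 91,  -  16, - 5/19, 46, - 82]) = [  -  91 , - 82,-16, - 5/19, 53/3, 27 , 46]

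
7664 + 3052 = 10716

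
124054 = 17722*7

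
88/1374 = 44/687 = 0.06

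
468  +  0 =468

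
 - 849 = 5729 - 6578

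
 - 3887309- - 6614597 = 2727288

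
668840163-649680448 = 19159715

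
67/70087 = 67/70087 = 0.00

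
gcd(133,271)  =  1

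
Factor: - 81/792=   -  2^( - 3)*3^2*11^( - 1 ) = -9/88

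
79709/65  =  1226 + 19/65 = 1226.29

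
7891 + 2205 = 10096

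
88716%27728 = 5532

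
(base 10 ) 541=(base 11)452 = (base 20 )171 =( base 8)1035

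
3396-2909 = 487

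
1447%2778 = 1447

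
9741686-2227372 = 7514314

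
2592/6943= 2592/6943 = 0.37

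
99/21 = 33/7 = 4.71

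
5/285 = 1/57 = 0.02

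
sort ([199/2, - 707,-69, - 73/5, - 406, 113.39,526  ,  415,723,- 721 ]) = [ -721 , - 707, - 406, - 69, - 73/5,199/2,113.39,415,526,723 ]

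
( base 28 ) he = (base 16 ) 1EA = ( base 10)490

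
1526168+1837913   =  3364081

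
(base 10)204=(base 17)C0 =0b11001100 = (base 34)60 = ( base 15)D9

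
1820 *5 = 9100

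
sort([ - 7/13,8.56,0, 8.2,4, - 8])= [ - 8, - 7/13,  0, 4 , 8.2,  8.56]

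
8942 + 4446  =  13388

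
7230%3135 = 960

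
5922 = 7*846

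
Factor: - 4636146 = -2^1*3^1  *772691^1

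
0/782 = 0 = 0.00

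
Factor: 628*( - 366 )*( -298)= 2^4*3^1*61^1* 149^1  *157^1 = 68494704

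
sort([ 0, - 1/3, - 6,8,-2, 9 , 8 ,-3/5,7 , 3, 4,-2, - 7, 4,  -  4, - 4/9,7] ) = [  -  7,-6, - 4 ,- 2, - 2,-3/5, - 4/9,-1/3,0, 3 , 4, 4,7 , 7 , 8,8 , 9 ] 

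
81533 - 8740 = 72793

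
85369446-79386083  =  5983363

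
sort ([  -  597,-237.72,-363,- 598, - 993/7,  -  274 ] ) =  [  -  598, - 597, - 363,-274 ,-237.72, - 993/7 ] 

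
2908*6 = 17448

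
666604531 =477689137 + 188915394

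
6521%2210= 2101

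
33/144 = 11/48= 0.23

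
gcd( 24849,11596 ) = 1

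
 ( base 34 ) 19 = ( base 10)43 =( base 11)3a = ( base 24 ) 1j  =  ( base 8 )53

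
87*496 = 43152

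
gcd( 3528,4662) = 126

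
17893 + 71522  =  89415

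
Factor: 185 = 5^1*37^1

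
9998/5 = 9998/5 = 1999.60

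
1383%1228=155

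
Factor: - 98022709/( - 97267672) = 2^( - 3 )*37^( - 1)*61^( - 1)*5387^ ( - 1 ) *98022709^1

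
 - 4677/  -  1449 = 3 + 110/483 = 3.23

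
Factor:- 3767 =- 3767^1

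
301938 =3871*78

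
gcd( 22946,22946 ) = 22946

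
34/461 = 34/461 = 0.07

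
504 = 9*56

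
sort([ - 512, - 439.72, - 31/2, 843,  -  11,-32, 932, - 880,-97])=[ - 880, -512, - 439.72, - 97,- 32,-31/2, - 11 , 843,932 ] 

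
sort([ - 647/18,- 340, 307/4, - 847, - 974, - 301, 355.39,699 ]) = [ - 974 , - 847,-340, - 301, - 647/18, 307/4,355.39, 699 ]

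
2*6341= 12682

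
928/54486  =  464/27243 = 0.02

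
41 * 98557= 4040837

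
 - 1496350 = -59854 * 25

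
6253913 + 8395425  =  14649338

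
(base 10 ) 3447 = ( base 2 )110101110111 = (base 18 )ab9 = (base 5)102242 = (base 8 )6567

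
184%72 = 40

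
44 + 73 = 117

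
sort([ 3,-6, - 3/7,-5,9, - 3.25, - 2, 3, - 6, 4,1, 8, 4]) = [ - 6, - 6, - 5, - 3.25, - 2,-3/7,1,3,3,4,4,  8, 9]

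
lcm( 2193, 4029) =173247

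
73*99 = 7227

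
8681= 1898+6783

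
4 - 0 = 4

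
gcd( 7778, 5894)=2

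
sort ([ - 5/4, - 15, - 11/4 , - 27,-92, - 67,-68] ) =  [ - 92, - 68, - 67, - 27, -15 , - 11/4, - 5/4]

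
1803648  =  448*4026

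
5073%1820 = 1433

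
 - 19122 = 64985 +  - 84107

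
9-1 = 8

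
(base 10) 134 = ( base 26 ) 54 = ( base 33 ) 42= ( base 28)4M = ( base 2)10000110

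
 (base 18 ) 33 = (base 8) 71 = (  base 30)1R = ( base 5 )212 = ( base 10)57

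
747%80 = 27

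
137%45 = 2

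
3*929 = 2787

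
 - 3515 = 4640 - 8155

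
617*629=388093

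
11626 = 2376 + 9250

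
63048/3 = 21016= 21016.00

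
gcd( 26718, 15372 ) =366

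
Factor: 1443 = 3^1*13^1*37^1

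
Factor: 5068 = 2^2*7^1*181^1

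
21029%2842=1135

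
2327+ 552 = 2879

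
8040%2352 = 984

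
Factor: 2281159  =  19^2*71^1*89^1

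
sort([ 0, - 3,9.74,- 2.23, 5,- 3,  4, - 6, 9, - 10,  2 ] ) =[ - 10, - 6, - 3, - 3,-2.23, 0, 2,4, 5, 9, 9.74 ]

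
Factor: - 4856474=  - 2^1*7^1*346891^1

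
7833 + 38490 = 46323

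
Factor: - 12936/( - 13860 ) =2^1*3^ (-1) * 5^(-1)*7^1=14/15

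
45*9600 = 432000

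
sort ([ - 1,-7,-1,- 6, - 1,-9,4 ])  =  [-9,-7,-6,-1, - 1 ,-1, 4]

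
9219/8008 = 1317/1144 = 1.15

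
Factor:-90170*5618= - 506575060 = - 2^2*5^1*53^2*71^1*127^1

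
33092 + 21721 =54813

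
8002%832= 514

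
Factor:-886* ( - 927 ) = 2^1*3^2 * 103^1*443^1 = 821322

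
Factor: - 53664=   -  2^5*3^1*13^1 *43^1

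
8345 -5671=2674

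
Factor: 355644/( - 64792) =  - 999/182 = - 2^( - 1 )*3^3*7^(  -  1) * 13^( - 1) * 37^1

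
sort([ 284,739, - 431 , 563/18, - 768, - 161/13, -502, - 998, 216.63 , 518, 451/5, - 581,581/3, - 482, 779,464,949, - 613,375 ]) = [-998, - 768, - 613 , - 581, - 502, - 482, - 431, - 161/13, 563/18 , 451/5, 581/3, 216.63,284,375,464,518,739,779,949]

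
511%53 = 34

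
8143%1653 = 1531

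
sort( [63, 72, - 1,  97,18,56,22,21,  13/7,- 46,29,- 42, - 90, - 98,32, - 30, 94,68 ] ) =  [ - 98, - 90, - 46 , - 42,-30, - 1,  13/7, 18,21,22, 29, 32, 56, 63,  68, 72,94,97 ]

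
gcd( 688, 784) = 16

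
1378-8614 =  - 7236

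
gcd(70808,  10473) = 1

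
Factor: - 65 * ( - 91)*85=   5^2*7^1 *13^2*17^1= 502775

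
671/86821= 671/86821= 0.01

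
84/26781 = 28/8927= 0.00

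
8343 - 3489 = 4854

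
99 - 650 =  - 551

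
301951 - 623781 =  - 321830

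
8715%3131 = 2453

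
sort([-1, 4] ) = [ - 1,4 ] 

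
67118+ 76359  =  143477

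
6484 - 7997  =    -  1513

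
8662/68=127 + 13/34 = 127.38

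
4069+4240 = 8309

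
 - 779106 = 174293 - 953399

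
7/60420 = 7/60420=   0.00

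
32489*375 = 12183375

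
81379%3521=396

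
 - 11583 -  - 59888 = 48305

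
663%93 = 12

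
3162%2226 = 936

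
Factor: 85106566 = 2^1  *47^1 * 367^1 *2467^1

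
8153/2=8153/2 = 4076.50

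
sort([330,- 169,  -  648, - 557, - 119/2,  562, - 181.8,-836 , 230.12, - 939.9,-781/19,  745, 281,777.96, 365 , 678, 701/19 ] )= [ - 939.9, - 836, - 648, - 557,-181.8, - 169, - 119/2, - 781/19, 701/19, 230.12, 281, 330, 365, 562, 678, 745, 777.96 ] 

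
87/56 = 87/56=1.55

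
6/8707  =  6/8707  =  0.00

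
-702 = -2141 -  - 1439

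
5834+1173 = 7007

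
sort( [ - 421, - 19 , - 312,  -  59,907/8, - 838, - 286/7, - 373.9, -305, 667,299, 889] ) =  [ - 838, - 421,-373.9, - 312 , - 305, - 59, - 286/7, - 19, 907/8, 299 , 667, 889 ]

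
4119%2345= 1774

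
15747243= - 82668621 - - 98415864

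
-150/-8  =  75/4 = 18.75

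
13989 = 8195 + 5794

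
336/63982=168/31991 = 0.01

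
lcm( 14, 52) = 364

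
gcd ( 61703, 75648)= 1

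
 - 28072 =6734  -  34806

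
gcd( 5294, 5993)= 1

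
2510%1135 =240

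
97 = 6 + 91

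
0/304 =0 = 0.00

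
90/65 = 18/13=1.38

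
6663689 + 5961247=12624936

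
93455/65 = 1437+10/13 = 1437.77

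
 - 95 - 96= - 191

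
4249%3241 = 1008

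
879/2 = 879/2 = 439.50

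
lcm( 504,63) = 504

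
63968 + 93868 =157836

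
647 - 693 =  - 46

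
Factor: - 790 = -2^1*5^1 * 79^1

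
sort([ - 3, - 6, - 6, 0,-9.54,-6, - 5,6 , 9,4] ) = [ - 9.54, - 6  , - 6, - 6, - 5, - 3, 0, 4, 6 , 9 ]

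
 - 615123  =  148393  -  763516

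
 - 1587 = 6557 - 8144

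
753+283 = 1036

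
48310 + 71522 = 119832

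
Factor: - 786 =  - 2^1*3^1 * 131^1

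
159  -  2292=-2133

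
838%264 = 46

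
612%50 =12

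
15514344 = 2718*5708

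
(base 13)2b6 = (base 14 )26B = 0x1E7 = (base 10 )487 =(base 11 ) 403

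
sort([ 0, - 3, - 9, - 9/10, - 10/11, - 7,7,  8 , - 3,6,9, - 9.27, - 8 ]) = [ - 9.27, - 9, - 8, - 7, - 3, - 3,- 10/11, - 9/10 , 0,  6, 7, 8,9]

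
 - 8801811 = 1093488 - 9895299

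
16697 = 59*283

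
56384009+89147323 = 145531332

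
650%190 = 80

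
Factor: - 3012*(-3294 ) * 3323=2^3*3^4*61^1*251^1*3323^1= 32969237544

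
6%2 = 0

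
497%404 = 93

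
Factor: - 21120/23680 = - 33/37 = - 3^1*11^1 * 37^ ( - 1) 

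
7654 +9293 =16947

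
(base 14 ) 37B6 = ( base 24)gmk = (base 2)10011000100100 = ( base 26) ebe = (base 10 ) 9764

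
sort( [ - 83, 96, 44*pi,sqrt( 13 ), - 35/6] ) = [-83, - 35/6, sqrt( 13), 96, 44*pi ]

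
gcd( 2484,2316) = 12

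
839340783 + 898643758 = 1737984541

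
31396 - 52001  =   - 20605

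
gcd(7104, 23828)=148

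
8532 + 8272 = 16804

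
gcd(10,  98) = 2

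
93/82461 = 31/27487 = 0.00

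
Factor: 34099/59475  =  3^( - 1) * 5^(-2)*43^1 = 43/75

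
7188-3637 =3551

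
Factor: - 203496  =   - 2^3*3^1*61^1*139^1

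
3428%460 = 208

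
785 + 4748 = 5533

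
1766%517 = 215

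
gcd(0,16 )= 16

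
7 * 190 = 1330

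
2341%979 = 383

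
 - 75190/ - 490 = 153 + 22/49 = 153.45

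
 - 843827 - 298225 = - 1142052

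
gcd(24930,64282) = 2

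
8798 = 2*4399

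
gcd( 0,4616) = 4616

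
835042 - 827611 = 7431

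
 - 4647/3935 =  - 4647/3935  =  - 1.18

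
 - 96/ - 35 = 2+ 26/35  =  2.74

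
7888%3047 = 1794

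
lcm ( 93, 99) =3069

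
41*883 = 36203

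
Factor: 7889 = 7^3*23^1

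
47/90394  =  47/90394 = 0.00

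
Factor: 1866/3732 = 2^ ( - 1 ) = 1/2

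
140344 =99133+41211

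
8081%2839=2403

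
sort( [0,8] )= [0,8] 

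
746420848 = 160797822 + 585623026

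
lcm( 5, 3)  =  15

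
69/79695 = 1/1155 = 0.00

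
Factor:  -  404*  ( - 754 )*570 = 173631120 = 2^4*3^1*5^1*13^1*19^1*29^1* 101^1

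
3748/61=3748/61 = 61.44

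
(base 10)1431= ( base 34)183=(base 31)1f5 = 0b10110010111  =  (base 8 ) 2627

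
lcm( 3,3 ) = 3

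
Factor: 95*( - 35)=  - 5^2*7^1 * 19^1 = - 3325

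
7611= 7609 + 2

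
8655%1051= 247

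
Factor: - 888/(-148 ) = 6 = 2^1*3^1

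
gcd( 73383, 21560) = 1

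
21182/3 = 21182/3 = 7060.67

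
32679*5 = 163395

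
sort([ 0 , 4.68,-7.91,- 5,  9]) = [-7.91 ,-5, 0, 4.68,9]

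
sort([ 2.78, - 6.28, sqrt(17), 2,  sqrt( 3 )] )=[-6.28, sqrt (3 ),2,2.78 , sqrt(17) ] 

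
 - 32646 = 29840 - 62486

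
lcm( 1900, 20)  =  1900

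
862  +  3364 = 4226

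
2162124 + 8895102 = 11057226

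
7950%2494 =468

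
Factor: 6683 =41^1*163^1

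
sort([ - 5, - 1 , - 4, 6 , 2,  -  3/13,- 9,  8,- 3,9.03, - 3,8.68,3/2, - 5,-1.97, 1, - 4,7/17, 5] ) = [ - 9, - 5,-5, - 4, - 4, - 3, - 3,  -  1.97, - 1 , - 3/13 , 7/17,1,  3/2, 2,5 , 6,8,8.68,9.03]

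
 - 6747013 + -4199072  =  -10946085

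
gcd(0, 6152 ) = 6152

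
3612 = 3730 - 118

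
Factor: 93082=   2^1*11^1*4231^1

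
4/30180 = 1/7545 = 0.00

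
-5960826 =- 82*72693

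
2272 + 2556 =4828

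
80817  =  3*26939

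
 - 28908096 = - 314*92064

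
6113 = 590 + 5523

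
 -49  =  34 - 83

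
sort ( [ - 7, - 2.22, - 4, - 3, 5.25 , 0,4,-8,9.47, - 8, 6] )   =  [ - 8, - 8, - 7, - 4,- 3,- 2.22  ,  0,4,5.25,6,9.47]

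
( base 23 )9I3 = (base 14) 1C5C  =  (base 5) 131203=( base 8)12072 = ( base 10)5178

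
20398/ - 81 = -20398/81  =  -251.83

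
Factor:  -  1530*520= - 795600 = -  2^4*3^2*5^2*13^1*17^1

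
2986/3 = 2986/3   =  995.33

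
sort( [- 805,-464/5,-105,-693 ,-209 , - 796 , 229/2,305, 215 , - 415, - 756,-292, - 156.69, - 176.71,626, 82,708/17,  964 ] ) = [ - 805, - 796 , - 756, - 693, - 415,  -  292,-209 , - 176.71 , - 156.69,  -  105, -464/5, 708/17 , 82  ,  229/2, 215,305, 626,964] 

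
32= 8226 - 8194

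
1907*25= 47675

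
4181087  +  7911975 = 12093062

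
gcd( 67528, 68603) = 1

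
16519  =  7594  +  8925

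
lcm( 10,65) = 130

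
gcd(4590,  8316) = 54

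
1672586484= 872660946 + 799925538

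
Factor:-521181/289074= - 173727/96358 = - 2^ ( - 1 ) * 3^2*97^1*199^1*48179^( - 1)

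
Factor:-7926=-2^1*3^1*1321^1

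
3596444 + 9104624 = 12701068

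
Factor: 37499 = 7^1*11^1*487^1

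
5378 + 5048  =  10426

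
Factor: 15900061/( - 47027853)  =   - 3^( - 2 )*23^1 * 43^(-1 )*83^1*137^( - 1 ) *887^( - 1 )*8329^1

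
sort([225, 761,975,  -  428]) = [  -  428,225,  761, 975]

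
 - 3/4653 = - 1 + 1550/1551 = - 0.00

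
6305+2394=8699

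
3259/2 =3259/2 = 1629.50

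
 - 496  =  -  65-431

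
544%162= 58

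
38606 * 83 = 3204298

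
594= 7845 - 7251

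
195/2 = 195/2 = 97.50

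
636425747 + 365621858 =1002047605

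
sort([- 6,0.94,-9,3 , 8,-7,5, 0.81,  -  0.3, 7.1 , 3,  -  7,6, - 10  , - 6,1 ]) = [ - 10,-9, -7,-7, -6,-6, - 0.3, 0.81,0.94, 1,  3, 3, 5, 6, 7.1,8]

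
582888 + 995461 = 1578349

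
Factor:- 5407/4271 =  - 4271^( - 1)*5407^1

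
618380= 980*631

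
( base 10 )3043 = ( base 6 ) 22031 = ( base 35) 2GX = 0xbe3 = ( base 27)44j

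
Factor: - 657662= - 2^1*17^1*23^1*29^2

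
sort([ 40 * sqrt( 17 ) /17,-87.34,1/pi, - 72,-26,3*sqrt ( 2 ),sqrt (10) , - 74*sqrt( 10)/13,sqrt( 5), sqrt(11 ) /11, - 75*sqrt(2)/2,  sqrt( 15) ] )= [ - 87.34,-72, - 75 * sqrt(2)/2, -26,  -  74 * sqrt(10)/13,sqrt(11) /11 , 1/pi, sqrt( 5),  sqrt(10), sqrt(15),3*sqrt(2 ),40*sqrt (17)/17] 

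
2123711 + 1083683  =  3207394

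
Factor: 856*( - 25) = -2^3*5^2*107^1 = - 21400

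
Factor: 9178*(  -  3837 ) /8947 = - 35215986/8947= - 2^1 * 3^1*  13^1 * 23^( - 1 )*353^1*389^( -1)*1279^1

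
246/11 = 246/11 = 22.36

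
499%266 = 233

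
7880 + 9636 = 17516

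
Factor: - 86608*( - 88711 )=7683082288 = 2^4*7^1*19^1*23^1*29^1*5413^1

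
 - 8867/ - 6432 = 1+2435/6432 = 1.38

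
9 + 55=64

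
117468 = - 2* ( - 58734)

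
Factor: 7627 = 29^1*263^1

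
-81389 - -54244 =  -27145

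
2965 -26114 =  - 23149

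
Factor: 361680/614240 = 411/698 = 2^(-1)*3^1 * 137^1 * 349^( - 1 )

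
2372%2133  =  239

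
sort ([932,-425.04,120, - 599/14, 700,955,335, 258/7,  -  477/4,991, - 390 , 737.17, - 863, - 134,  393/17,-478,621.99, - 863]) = [ - 863, - 863, -478,-425.04, - 390, - 134, - 477/4, - 599/14,393/17,258/7, 120,  335, 621.99,  700, 737.17, 932,955,991]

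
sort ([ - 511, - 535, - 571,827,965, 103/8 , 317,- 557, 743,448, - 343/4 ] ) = [ - 571,  -  557 ,- 535,  -  511,-343/4,103/8, 317, 448,  743,827, 965 ]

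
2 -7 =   -  5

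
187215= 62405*3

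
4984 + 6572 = 11556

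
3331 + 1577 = 4908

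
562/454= 281/227 = 1.24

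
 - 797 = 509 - 1306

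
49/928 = 49/928=0.05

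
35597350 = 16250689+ 19346661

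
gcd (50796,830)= 166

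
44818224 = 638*70248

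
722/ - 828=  - 361/414  =  -0.87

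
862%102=46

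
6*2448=14688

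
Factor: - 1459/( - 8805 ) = 3^( - 1)*5^( - 1)*587^(-1 )*1459^1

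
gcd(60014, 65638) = 74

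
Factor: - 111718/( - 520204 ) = 2^(-1) * 83^1*  673^1*130051^( - 1) = 55859/260102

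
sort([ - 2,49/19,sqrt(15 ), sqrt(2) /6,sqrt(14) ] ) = [ - 2,sqrt( 2 )/6 , 49/19,sqrt ( 14) , sqrt( 15)] 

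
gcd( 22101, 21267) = 417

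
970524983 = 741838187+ 228686796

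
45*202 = 9090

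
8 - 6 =2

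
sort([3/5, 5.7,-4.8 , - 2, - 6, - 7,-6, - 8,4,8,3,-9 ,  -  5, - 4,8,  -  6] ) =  [ - 9 , - 8, - 7, - 6 , - 6, - 6 , - 5, - 4.8, - 4, - 2, 3/5,3 , 4 , 5.7,8, 8] 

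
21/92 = 21/92 = 0.23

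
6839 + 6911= 13750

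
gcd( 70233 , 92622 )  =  3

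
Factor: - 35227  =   - 35227^1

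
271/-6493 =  - 1 + 6222/6493 = - 0.04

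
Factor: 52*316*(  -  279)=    - 2^4*3^2*13^1*31^1*79^1 = -4584528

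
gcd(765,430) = 5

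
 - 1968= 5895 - 7863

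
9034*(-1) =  - 9034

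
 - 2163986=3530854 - 5694840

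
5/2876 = 5/2876 = 0.00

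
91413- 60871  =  30542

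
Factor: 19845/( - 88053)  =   - 135/599 =- 3^3 * 5^1* 599^( - 1)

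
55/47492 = 55/47492 =0.00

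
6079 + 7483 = 13562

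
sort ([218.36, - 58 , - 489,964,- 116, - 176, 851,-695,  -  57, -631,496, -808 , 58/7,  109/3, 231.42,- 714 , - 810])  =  [ - 810, - 808, -714 , - 695 , - 631, - 489 ,-176, - 116,  -  58, - 57, 58/7, 109/3,218.36,231.42, 496, 851, 964] 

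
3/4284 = 1/1428 = 0.00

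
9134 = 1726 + 7408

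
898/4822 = 449/2411 = 0.19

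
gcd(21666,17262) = 6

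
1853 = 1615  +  238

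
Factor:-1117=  - 1117^1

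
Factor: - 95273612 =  -2^2*7^1*281^1*12109^1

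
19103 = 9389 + 9714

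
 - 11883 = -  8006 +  - 3877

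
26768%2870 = 938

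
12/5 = 2 + 2/5 =2.40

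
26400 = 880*30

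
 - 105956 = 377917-483873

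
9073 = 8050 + 1023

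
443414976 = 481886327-38471351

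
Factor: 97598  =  2^1*48799^1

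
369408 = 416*888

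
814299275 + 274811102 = 1089110377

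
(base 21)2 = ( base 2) 10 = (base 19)2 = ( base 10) 2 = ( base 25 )2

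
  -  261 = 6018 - 6279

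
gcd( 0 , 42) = 42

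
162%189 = 162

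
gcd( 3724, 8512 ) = 532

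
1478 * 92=135976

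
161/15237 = 161/15237 = 0.01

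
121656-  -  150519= 272175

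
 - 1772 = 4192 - 5964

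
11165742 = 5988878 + 5176864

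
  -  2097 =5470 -7567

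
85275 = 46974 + 38301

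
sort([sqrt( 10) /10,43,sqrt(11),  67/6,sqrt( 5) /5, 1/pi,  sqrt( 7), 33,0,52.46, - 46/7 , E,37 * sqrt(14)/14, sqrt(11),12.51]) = [ - 46/7, 0, sqrt(10)/10, 1/pi, sqrt(5)/5, sqrt(7 ),E , sqrt( 11),sqrt( 11),  37 * sqrt( 14)/14,67/6,12.51,33  ,  43,  52.46]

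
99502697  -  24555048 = 74947649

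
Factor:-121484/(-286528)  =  2^ (-4)*37^( - 1 )  *251^1 = 251/592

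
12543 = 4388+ 8155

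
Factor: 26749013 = 67^1*399239^1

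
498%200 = 98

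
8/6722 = 4/3361 = 0.00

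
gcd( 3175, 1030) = 5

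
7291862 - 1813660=5478202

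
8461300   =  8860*955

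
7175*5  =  35875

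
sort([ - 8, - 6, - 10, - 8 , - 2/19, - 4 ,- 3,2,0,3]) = [ - 10, - 8, - 8,  -  6, - 4, -3, - 2/19, 0,2,3]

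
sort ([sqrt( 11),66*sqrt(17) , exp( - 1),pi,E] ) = [exp ( - 1 ),E, pi,sqrt( 11),66*sqrt(17) ] 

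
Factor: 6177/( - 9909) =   -  2059/3303= - 3^( - 2)*29^1*71^1*367^( - 1)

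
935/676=1+259/676 = 1.38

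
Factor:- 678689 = -11^2*71^1 * 79^1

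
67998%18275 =13173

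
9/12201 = 3/4067=0.00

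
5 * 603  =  3015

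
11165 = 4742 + 6423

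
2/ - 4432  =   - 1/2216 = - 0.00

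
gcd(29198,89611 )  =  1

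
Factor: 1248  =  2^5 * 3^1*  13^1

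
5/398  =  5/398 = 0.01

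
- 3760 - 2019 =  - 5779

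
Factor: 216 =2^3* 3^3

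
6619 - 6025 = 594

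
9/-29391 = -3/9797 = - 0.00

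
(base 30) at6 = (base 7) 40536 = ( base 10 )9876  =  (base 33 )929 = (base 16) 2694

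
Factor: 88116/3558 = 14686/593 = 2^1*7^1*593^ (  -  1)*1049^1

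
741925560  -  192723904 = 549201656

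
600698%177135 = 69293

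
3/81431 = 3/81431 =0.00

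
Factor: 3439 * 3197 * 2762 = 30366762046 = 2^1 * 19^1 * 23^1 * 139^1*181^1*1381^1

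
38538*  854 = 32911452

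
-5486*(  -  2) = 10972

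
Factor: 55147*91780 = 2^2 * 5^1 * 13^1*353^1*55147^1 = 5061391660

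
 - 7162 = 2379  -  9541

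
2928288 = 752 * 3894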